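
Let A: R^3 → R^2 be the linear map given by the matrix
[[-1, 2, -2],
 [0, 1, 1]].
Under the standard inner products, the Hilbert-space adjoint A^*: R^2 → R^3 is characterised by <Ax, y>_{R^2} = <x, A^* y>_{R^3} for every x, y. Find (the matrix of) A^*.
A^* = A^T =
[[-1, 0],
 [2, 1],
 [-2, 1]]

For real matrices with standard dot products, the defining identity <Ax, y> = <x, A^* y> gives (Ax)^T y = x^T (A^*) y, i.e. x^T A^T y = x^T (A^*) y. Since this holds for all x, y, we must have A^* = A^T. Therefore
A^* =
[[-1, 0],
 [2, 1],
 [-2, 1]].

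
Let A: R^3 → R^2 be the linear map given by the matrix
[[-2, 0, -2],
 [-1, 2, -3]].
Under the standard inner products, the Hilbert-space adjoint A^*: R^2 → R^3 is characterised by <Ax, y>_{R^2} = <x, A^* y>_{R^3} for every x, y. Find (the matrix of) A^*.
A^* = A^T =
[[-2, -1],
 [0, 2],
 [-2, -3]]

For real matrices with standard dot products, the defining identity <Ax, y> = <x, A^* y> gives (Ax)^T y = x^T (A^*) y, i.e. x^T A^T y = x^T (A^*) y. Since this holds for all x, y, we must have A^* = A^T. Therefore
A^* =
[[-2, -1],
 [0, 2],
 [-2, -3]].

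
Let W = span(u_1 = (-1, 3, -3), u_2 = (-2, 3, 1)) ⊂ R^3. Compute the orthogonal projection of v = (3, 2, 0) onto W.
proj_W(v) = (3/101, 27/101, -75/101)

Set up U = [u_1 | ... | u_2] ∈ R^(3×2). The projector onto W = col(U) is P = U (U^T U)^(-1) U^T.
Compute U^T U =
  [19, 8]
  [8, 14],
and U^T v = (3, 0).
Solve U^T U · c = U^T v for the coefficients: c = (21/101, -12/101). The projection is proj_W(v) = U c.
Check: (v - proj_W(v)) · u_1 = 0  (should be 0).
Check: (v - proj_W(v)) · u_2 = 0  (should be 0).
Result: proj_W(v) = (3/101, 27/101, -75/101).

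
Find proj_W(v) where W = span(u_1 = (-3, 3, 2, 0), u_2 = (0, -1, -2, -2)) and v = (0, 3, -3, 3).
proj_W(v) = (-18/149, 63/149, 102/149, 90/149)

Set up U = [u_1 | ... | u_2] ∈ R^(4×2). The projector onto W = col(U) is P = U (U^T U)^(-1) U^T.
Compute U^T U =
  [22, -7]
  [-7, 9],
and U^T v = (3, -3).
Solve U^T U · c = U^T v for the coefficients: c = (6/149, -45/149). The projection is proj_W(v) = U c.
Check: (v - proj_W(v)) · u_1 = 0  (should be 0).
Check: (v - proj_W(v)) · u_2 = 0  (should be 0).
Result: proj_W(v) = (-18/149, 63/149, 102/149, 90/149).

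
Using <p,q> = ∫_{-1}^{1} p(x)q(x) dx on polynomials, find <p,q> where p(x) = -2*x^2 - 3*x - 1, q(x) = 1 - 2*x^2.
<p,q> = -2/5

Expand the product: p(x)·q(x) = 4*x^4 + 6*x^3 - 3*x - 1.
∫_{-1}^{1} of each monomial x^k gives [2/(k+1) if k even, 0 if k odd]. Integrating term-by-term (or equivalently evaluating the antiderivative F(x) = 4*x^5/5 + 3*x^4/2 - 3*x^2/2 - x at the endpoints):
  F(1) − F(−1) = -1/5 − (1/5) = -2/5.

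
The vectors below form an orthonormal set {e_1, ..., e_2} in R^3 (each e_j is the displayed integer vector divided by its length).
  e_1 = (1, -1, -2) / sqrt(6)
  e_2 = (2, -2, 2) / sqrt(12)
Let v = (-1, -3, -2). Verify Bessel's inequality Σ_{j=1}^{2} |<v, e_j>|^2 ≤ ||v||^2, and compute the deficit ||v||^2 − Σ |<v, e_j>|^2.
Σ |<v, e_j>|^2 = 6; ||v||^2 = 14; deficit = 8

Write each e_j = u_j / sqrt(<u_j, u_j>) where u_j is the displayed integer vector. Then <v, e_j> = <v, u_j> / sqrt(<u_j, u_j>), so |<v, e_j>|^2 = <v, u_j>^2 / <u_j, u_j>.
Coefficients: <v, e_1> = 6/sqrt(6), <v, e_2> = 0/sqrt(12).
Square and sum: Σ |<v, e_j>|^2 = 6.
Compute ||v||^2 = v·v = 14.
Deficit = 14 − 6 = 8 ≥ 0, confirming Bessel's inequality. (The deficit equals ||v − Σ <v,e_j> e_j||^2, the squared distance from v to span{e_j}.)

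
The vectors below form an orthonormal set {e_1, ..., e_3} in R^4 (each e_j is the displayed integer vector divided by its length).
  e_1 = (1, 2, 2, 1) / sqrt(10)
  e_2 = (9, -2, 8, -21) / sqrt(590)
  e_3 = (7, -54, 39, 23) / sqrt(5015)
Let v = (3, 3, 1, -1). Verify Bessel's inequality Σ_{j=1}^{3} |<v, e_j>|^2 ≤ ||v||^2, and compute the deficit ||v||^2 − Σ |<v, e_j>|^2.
Σ |<v, e_j>|^2 = 295/17; ||v||^2 = 20; deficit = 45/17

Write each e_j = u_j / sqrt(<u_j, u_j>) where u_j is the displayed integer vector. Then <v, e_j> = <v, u_j> / sqrt(<u_j, u_j>), so |<v, e_j>|^2 = <v, u_j>^2 / <u_j, u_j>.
Coefficients: <v, e_1> = 10/sqrt(10), <v, e_2> = 50/sqrt(590), <v, e_3> = -125/sqrt(5015).
Square and sum: Σ |<v, e_j>|^2 = 295/17.
Compute ||v||^2 = v·v = 20.
Deficit = 20 − 295/17 = 45/17 ≥ 0, confirming Bessel's inequality. (The deficit equals ||v − Σ <v,e_j> e_j||^2, the squared distance from v to span{e_j}.)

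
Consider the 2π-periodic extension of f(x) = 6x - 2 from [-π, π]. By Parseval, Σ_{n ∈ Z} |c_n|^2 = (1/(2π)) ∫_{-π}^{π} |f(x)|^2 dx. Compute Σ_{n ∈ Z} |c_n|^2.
Σ |c_n|^2 = 12π^2 + 4

Expand and integrate term by term over [-π, π]:
  ∫ (6x)^2 dx = 36·(2π^3/3); ∫ 2·6·(-2)·x dx = 0 (odd integrand); ∫ (-2)^2 dx = 4·2π.
So (1/(2π)) ∫_{-π}^{π} (6x - 2)^2 dx = 36π^2/3 + 4 = 12π^2 + 4.
Parseval ⇒ Σ |c_n|^2 = 12π^2 + 4.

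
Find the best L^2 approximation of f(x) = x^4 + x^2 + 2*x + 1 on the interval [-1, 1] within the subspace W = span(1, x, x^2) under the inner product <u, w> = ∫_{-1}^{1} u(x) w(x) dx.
g(x) = 13*x^2/7 + 2*x + 32/35

The best approximation g ∈ W is the orthogonal projection of f onto W. Writing g = a_0 + a_1 x + a_2 x^2, the coefficients solve the normal equations G · a = b where
  G_{ij} = <φ_i, φ_j> and b_i = <f, φ_i>, with φ_0 = 1, φ_1 = x, φ_2 = x^2.
G =
  [2, 0, 2/3]
  [0, 2/3, 0]
  [2/3, 0, 2/5],
b = (46/15, 4/3, 142/105).
Solving gives a_0 = 32/35, a_1 = 2, a_2 = 13/7, so
  g(x) = 13*x^2/7 + 2*x + 32/35.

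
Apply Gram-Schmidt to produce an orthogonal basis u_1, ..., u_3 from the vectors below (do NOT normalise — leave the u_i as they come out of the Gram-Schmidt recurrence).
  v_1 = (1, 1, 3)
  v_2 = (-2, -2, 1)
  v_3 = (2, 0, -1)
Orthogonal basis:
  u_1 = (1, 1, 3)
  u_2 = (-21/11, -21/11, 14/11)
  u_3 = (1, -1, 0)

Apply the Gram-Schmidt recurrence
  u_1 = v_1
  u_i = v_i − Σ_{j<i} ((v_i · u_j) / (u_j · u_j)) · u_j.

Step by step this gives:
  u_1 = (1, 1, 3)
  u_2 = (-21/11, -21/11, 14/11)
  u_3 = (1, -1, 0)

Orthogonality check:
  u_2 · u_1 = 0 (should be 0)
  u_3 · u_1 = 0 (should be 0)
  u_3 · u_2 = 0 (should be 0)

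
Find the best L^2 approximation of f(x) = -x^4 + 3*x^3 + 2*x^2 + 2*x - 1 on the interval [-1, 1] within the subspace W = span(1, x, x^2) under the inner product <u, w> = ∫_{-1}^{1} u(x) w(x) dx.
g(x) = 8*x^2/7 + 19*x/5 - 32/35

The best approximation g ∈ W is the orthogonal projection of f onto W. Writing g = a_0 + a_1 x + a_2 x^2, the coefficients solve the normal equations G · a = b where
  G_{ij} = <φ_i, φ_j> and b_i = <f, φ_i>, with φ_0 = 1, φ_1 = x, φ_2 = x^2.
G =
  [2, 0, 2/3]
  [0, 2/3, 0]
  [2/3, 0, 2/5],
b = (-16/15, 38/15, -16/105).
Solving gives a_0 = -32/35, a_1 = 19/5, a_2 = 8/7, so
  g(x) = 8*x^2/7 + 19*x/5 - 32/35.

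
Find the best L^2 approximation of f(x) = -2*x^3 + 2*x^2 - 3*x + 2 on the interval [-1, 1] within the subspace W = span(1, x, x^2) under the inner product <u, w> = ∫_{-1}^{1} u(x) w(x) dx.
g(x) = 2*x^2 - 21*x/5 + 2

The best approximation g ∈ W is the orthogonal projection of f onto W. Writing g = a_0 + a_1 x + a_2 x^2, the coefficients solve the normal equations G · a = b where
  G_{ij} = <φ_i, φ_j> and b_i = <f, φ_i>, with φ_0 = 1, φ_1 = x, φ_2 = x^2.
G =
  [2, 0, 2/3]
  [0, 2/3, 0]
  [2/3, 0, 2/5],
b = (16/3, -14/5, 32/15).
Solving gives a_0 = 2, a_1 = -21/5, a_2 = 2, so
  g(x) = 2*x^2 - 21*x/5 + 2.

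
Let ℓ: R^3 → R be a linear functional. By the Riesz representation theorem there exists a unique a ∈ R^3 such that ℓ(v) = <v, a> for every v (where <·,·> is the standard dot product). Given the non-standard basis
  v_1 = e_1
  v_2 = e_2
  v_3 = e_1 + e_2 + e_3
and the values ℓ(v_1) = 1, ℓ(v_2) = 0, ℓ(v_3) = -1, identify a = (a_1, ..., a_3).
a = (1, 0, -2)

Write a = (a_1, ..., a_3) in the standard basis. For each basis vector v_i, ℓ(v_i) = <v_i, a> is a linear equation in the a_j's. Collect the n equations into a matrix system V a = ℓ, where row i of V is v_i (expressed in the standard basis). Since V is invertible (lower-triangular with 1s on the diagonal, up to permutation), solve by back-substitution:
  V =
[[1, 0, 0],
 [0, 1, 0],
 [1, 1, 1]]
  V a = (1, 0, -1)
Solving gives a = (1, 0, -2).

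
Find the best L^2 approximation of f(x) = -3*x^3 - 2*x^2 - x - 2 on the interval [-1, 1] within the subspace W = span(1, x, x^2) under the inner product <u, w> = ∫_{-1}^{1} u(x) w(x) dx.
g(x) = -2*x^2 - 14*x/5 - 2

The best approximation g ∈ W is the orthogonal projection of f onto W. Writing g = a_0 + a_1 x + a_2 x^2, the coefficients solve the normal equations G · a = b where
  G_{ij} = <φ_i, φ_j> and b_i = <f, φ_i>, with φ_0 = 1, φ_1 = x, φ_2 = x^2.
G =
  [2, 0, 2/3]
  [0, 2/3, 0]
  [2/3, 0, 2/5],
b = (-16/3, -28/15, -32/15).
Solving gives a_0 = -2, a_1 = -14/5, a_2 = -2, so
  g(x) = -2*x^2 - 14*x/5 - 2.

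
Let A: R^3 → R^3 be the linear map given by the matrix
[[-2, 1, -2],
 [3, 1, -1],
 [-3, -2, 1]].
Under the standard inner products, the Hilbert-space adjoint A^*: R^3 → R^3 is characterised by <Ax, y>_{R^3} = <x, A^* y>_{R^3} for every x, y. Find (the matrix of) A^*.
A^* = A^T =
[[-2, 3, -3],
 [1, 1, -2],
 [-2, -1, 1]]

For real matrices with standard dot products, the defining identity <Ax, y> = <x, A^* y> gives (Ax)^T y = x^T (A^*) y, i.e. x^T A^T y = x^T (A^*) y. Since this holds for all x, y, we must have A^* = A^T. Therefore
A^* =
[[-2, 3, -3],
 [1, 1, -2],
 [-2, -1, 1]].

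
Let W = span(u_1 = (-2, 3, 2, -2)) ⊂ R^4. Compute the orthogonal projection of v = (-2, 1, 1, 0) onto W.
proj_W(v) = (-6/7, 9/7, 6/7, -6/7)

Set up U = [u_1 | ... | u_1] ∈ R^(4×1). The projector onto W = col(U) is P = U (U^T U)^(-1) U^T.
Compute U^T U =
  [21],
and U^T v = (9).
Solve U^T U · c = U^T v for the coefficients: c = (3/7). The projection is proj_W(v) = U c.
Check: (v - proj_W(v)) · u_1 = 0  (should be 0).
Result: proj_W(v) = (-6/7, 9/7, 6/7, -6/7).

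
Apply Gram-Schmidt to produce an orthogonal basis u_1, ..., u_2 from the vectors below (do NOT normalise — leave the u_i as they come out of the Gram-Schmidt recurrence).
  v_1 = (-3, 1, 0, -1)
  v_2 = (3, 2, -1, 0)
Orthogonal basis:
  u_1 = (-3, 1, 0, -1)
  u_2 = (12/11, 29/11, -1, -7/11)

Apply the Gram-Schmidt recurrence
  u_1 = v_1
  u_i = v_i − Σ_{j<i} ((v_i · u_j) / (u_j · u_j)) · u_j.

Step by step this gives:
  u_1 = (-3, 1, 0, -1)
  u_2 = (12/11, 29/11, -1, -7/11)

Orthogonality check:
  u_2 · u_1 = 0 (should be 0)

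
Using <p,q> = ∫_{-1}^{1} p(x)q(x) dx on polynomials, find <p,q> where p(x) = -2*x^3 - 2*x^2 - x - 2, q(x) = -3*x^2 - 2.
<p,q> = 256/15

Expand the product: p(x)·q(x) = 6*x^5 + 6*x^4 + 7*x^3 + 10*x^2 + 2*x + 4.
∫_{-1}^{1} of each monomial x^k gives [2/(k+1) if k even, 0 if k odd]. Integrating term-by-term (or equivalently evaluating the antiderivative F(x) = x^6 + 6*x^5/5 + 7*x^4/4 + 10*x^3/3 + x^2 + 4*x at the endpoints):
  F(1) − F(−1) = 737/60 − (-287/60) = 256/15.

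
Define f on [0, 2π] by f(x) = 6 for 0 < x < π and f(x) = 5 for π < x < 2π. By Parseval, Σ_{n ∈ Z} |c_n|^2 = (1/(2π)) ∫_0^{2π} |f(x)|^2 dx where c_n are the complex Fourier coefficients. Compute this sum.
Σ |c_n|^2 = 61/2

Parseval equates the L^2 energy of f (normalised by 1/(2π)) with the ℓ^2 sum of its Fourier coefficients: (1/(2π)) ∫_0^{2π} |f|^2 = Σ |c_n|^2.
Compute the left side: (1/(2π)) [∫_0^π 6^2 dx + ∫_π^{2π} 5^2 dx] = (1/(2π)) · (36π + 25π) = (36 + 25)/2 = 61/2.
So Σ_{n ∈ Z} |c_n|^2 = 61/2.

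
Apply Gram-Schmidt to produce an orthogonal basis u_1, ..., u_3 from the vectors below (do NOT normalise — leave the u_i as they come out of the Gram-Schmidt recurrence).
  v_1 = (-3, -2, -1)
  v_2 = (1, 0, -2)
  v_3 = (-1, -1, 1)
Orthogonal basis:
  u_1 = (-3, -2, -1)
  u_2 = (11/14, -1/7, -29/14)
  u_3 = (20/69, -35/69, 10/69)

Apply the Gram-Schmidt recurrence
  u_1 = v_1
  u_i = v_i − Σ_{j<i} ((v_i · u_j) / (u_j · u_j)) · u_j.

Step by step this gives:
  u_1 = (-3, -2, -1)
  u_2 = (11/14, -1/7, -29/14)
  u_3 = (20/69, -35/69, 10/69)

Orthogonality check:
  u_2 · u_1 = 0 (should be 0)
  u_3 · u_1 = 0 (should be 0)
  u_3 · u_2 = 0 (should be 0)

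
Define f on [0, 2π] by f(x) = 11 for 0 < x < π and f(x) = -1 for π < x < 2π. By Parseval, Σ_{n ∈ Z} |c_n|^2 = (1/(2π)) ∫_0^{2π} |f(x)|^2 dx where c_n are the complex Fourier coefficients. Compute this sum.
Σ |c_n|^2 = 61

Parseval equates the L^2 energy of f (normalised by 1/(2π)) with the ℓ^2 sum of its Fourier coefficients: (1/(2π)) ∫_0^{2π} |f|^2 = Σ |c_n|^2.
Compute the left side: (1/(2π)) [∫_0^π 11^2 dx + ∫_π^{2π} (-1)^2 dx] = (1/(2π)) · (121π + 1π) = (121 + 1)/2 = 61.
So Σ_{n ∈ Z} |c_n|^2 = 61.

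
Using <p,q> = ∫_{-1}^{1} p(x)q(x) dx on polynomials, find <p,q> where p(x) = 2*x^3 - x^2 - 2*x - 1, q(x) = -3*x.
<p,q> = 8/5

Expand the product: p(x)·q(x) = -6*x^4 + 3*x^3 + 6*x^2 + 3*x.
∫_{-1}^{1} of each monomial x^k gives [2/(k+1) if k even, 0 if k odd]. Integrating term-by-term (or equivalently evaluating the antiderivative F(x) = -6*x^5/5 + 3*x^4/4 + 2*x^3 + 3*x^2/2 at the endpoints):
  F(1) − F(−1) = 61/20 − (29/20) = 8/5.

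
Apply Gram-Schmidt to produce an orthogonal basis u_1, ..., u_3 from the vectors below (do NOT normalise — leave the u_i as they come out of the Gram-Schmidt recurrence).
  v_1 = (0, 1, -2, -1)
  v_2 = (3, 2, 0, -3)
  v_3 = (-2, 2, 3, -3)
Orthogonal basis:
  u_1 = (0, 1, -2, -1)
  u_2 = (3, 7/6, 5/3, -13/6)
  u_3 = (-355/107, 177/107, 207/107, -237/107)

Apply the Gram-Schmidt recurrence
  u_1 = v_1
  u_i = v_i − Σ_{j<i} ((v_i · u_j) / (u_j · u_j)) · u_j.

Step by step this gives:
  u_1 = (0, 1, -2, -1)
  u_2 = (3, 7/6, 5/3, -13/6)
  u_3 = (-355/107, 177/107, 207/107, -237/107)

Orthogonality check:
  u_2 · u_1 = 0 (should be 0)
  u_3 · u_1 = 0 (should be 0)
  u_3 · u_2 = 0 (should be 0)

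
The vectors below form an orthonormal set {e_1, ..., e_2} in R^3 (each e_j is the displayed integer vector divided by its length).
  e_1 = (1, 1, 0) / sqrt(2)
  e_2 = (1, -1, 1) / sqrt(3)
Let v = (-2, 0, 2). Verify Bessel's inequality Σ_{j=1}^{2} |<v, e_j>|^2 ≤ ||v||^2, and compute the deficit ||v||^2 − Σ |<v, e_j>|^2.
Σ |<v, e_j>|^2 = 2; ||v||^2 = 8; deficit = 6

Write each e_j = u_j / sqrt(<u_j, u_j>) where u_j is the displayed integer vector. Then <v, e_j> = <v, u_j> / sqrt(<u_j, u_j>), so |<v, e_j>|^2 = <v, u_j>^2 / <u_j, u_j>.
Coefficients: <v, e_1> = -2/sqrt(2), <v, e_2> = 0/sqrt(3).
Square and sum: Σ |<v, e_j>|^2 = 2.
Compute ||v||^2 = v·v = 8.
Deficit = 8 − 2 = 6 ≥ 0, confirming Bessel's inequality. (The deficit equals ||v − Σ <v,e_j> e_j||^2, the squared distance from v to span{e_j}.)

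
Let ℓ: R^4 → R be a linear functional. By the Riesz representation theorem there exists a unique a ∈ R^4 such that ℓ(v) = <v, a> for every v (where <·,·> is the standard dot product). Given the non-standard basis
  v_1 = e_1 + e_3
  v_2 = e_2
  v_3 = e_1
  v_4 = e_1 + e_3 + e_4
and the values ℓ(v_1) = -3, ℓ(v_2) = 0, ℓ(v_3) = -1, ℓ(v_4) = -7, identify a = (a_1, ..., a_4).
a = (-1, 0, -2, -4)

Write a = (a_1, ..., a_4) in the standard basis. For each basis vector v_i, ℓ(v_i) = <v_i, a> is a linear equation in the a_j's. Collect the n equations into a matrix system V a = ℓ, where row i of V is v_i (expressed in the standard basis). Since V is invertible (lower-triangular with 1s on the diagonal, up to permutation), solve by back-substitution:
  V =
[[1, 0, 1, 0],
 [0, 1, 0, 0],
 [1, 0, 0, 0],
 [1, 0, 1, 1]]
  V a = (-3, 0, -1, -7)
Solving gives a = (-1, 0, -2, -4).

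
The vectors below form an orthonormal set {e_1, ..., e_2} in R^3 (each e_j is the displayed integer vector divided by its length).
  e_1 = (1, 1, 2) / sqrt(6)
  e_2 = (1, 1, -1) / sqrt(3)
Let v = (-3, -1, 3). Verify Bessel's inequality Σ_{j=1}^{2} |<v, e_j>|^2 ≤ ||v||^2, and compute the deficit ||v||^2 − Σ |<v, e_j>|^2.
Σ |<v, e_j>|^2 = 17; ||v||^2 = 19; deficit = 2

Write each e_j = u_j / sqrt(<u_j, u_j>) where u_j is the displayed integer vector. Then <v, e_j> = <v, u_j> / sqrt(<u_j, u_j>), so |<v, e_j>|^2 = <v, u_j>^2 / <u_j, u_j>.
Coefficients: <v, e_1> = 2/sqrt(6), <v, e_2> = -7/sqrt(3).
Square and sum: Σ |<v, e_j>|^2 = 17.
Compute ||v||^2 = v·v = 19.
Deficit = 19 − 17 = 2 ≥ 0, confirming Bessel's inequality. (The deficit equals ||v − Σ <v,e_j> e_j||^2, the squared distance from v to span{e_j}.)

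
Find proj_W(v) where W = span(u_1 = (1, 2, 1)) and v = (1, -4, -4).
proj_W(v) = (-11/6, -11/3, -11/6)

Set up U = [u_1 | ... | u_1] ∈ R^(3×1). The projector onto W = col(U) is P = U (U^T U)^(-1) U^T.
Compute U^T U =
  [6],
and U^T v = (-11).
Solve U^T U · c = U^T v for the coefficients: c = (-11/6). The projection is proj_W(v) = U c.
Check: (v - proj_W(v)) · u_1 = 0  (should be 0).
Result: proj_W(v) = (-11/6, -11/3, -11/6).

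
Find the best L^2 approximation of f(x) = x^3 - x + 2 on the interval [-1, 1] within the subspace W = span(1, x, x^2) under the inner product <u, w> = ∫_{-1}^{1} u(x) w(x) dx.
g(x) = 2 - 2*x/5

The best approximation g ∈ W is the orthogonal projection of f onto W. Writing g = a_0 + a_1 x + a_2 x^2, the coefficients solve the normal equations G · a = b where
  G_{ij} = <φ_i, φ_j> and b_i = <f, φ_i>, with φ_0 = 1, φ_1 = x, φ_2 = x^2.
G =
  [2, 0, 2/3]
  [0, 2/3, 0]
  [2/3, 0, 2/5],
b = (4, -4/15, 4/3).
Solving gives a_0 = 2, a_1 = -2/5, a_2 = 0, so
  g(x) = 2 - 2*x/5.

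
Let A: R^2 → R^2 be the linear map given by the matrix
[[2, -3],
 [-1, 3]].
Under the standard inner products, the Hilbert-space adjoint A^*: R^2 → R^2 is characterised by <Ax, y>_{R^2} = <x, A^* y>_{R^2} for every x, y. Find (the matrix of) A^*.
A^* = A^T =
[[2, -1],
 [-3, 3]]

For real matrices with standard dot products, the defining identity <Ax, y> = <x, A^* y> gives (Ax)^T y = x^T (A^*) y, i.e. x^T A^T y = x^T (A^*) y. Since this holds for all x, y, we must have A^* = A^T. Therefore
A^* =
[[2, -1],
 [-3, 3]].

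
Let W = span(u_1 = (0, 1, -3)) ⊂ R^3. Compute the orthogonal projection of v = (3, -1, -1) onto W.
proj_W(v) = (0, 1/5, -3/5)

Set up U = [u_1 | ... | u_1] ∈ R^(3×1). The projector onto W = col(U) is P = U (U^T U)^(-1) U^T.
Compute U^T U =
  [10],
and U^T v = (2).
Solve U^T U · c = U^T v for the coefficients: c = (1/5). The projection is proj_W(v) = U c.
Check: (v - proj_W(v)) · u_1 = 0  (should be 0).
Result: proj_W(v) = (0, 1/5, -3/5).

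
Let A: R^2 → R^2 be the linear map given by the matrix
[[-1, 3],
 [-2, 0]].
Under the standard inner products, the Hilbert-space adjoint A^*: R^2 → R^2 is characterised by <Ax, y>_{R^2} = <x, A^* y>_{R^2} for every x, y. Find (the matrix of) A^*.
A^* = A^T =
[[-1, -2],
 [3, 0]]

For real matrices with standard dot products, the defining identity <Ax, y> = <x, A^* y> gives (Ax)^T y = x^T (A^*) y, i.e. x^T A^T y = x^T (A^*) y. Since this holds for all x, y, we must have A^* = A^T. Therefore
A^* =
[[-1, -2],
 [3, 0]].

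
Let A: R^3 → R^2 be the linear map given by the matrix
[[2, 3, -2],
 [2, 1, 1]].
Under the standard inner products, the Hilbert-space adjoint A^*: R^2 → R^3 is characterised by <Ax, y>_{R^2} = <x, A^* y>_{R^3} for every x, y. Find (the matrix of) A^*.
A^* = A^T =
[[2, 2],
 [3, 1],
 [-2, 1]]

For real matrices with standard dot products, the defining identity <Ax, y> = <x, A^* y> gives (Ax)^T y = x^T (A^*) y, i.e. x^T A^T y = x^T (A^*) y. Since this holds for all x, y, we must have A^* = A^T. Therefore
A^* =
[[2, 2],
 [3, 1],
 [-2, 1]].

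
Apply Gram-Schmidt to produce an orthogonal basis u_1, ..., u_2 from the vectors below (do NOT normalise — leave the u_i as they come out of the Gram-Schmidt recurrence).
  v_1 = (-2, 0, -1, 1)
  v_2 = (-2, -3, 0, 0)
Orthogonal basis:
  u_1 = (-2, 0, -1, 1)
  u_2 = (-2/3, -3, 2/3, -2/3)

Apply the Gram-Schmidt recurrence
  u_1 = v_1
  u_i = v_i − Σ_{j<i} ((v_i · u_j) / (u_j · u_j)) · u_j.

Step by step this gives:
  u_1 = (-2, 0, -1, 1)
  u_2 = (-2/3, -3, 2/3, -2/3)

Orthogonality check:
  u_2 · u_1 = 0 (should be 0)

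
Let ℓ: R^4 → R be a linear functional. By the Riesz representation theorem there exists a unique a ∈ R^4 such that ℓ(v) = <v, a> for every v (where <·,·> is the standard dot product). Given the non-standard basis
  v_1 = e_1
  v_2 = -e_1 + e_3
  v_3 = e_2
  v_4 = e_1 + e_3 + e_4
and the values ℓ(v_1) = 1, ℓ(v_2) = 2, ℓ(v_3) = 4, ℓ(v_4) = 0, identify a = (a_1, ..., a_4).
a = (1, 4, 3, -4)

Write a = (a_1, ..., a_4) in the standard basis. For each basis vector v_i, ℓ(v_i) = <v_i, a> is a linear equation in the a_j's. Collect the n equations into a matrix system V a = ℓ, where row i of V is v_i (expressed in the standard basis). Since V is invertible (lower-triangular with 1s on the diagonal, up to permutation), solve by back-substitution:
  V =
[[1, 0, 0, 0],
 [-1, 0, 1, 0],
 [0, 1, 0, 0],
 [1, 0, 1, 1]]
  V a = (1, 2, 4, 0)
Solving gives a = (1, 4, 3, -4).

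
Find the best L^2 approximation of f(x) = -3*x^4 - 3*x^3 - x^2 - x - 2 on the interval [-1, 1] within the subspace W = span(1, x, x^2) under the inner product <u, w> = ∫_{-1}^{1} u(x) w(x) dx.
g(x) = -25*x^2/7 - 14*x/5 - 61/35

The best approximation g ∈ W is the orthogonal projection of f onto W. Writing g = a_0 + a_1 x + a_2 x^2, the coefficients solve the normal equations G · a = b where
  G_{ij} = <φ_i, φ_j> and b_i = <f, φ_i>, with φ_0 = 1, φ_1 = x, φ_2 = x^2.
G =
  [2, 0, 2/3]
  [0, 2/3, 0]
  [2/3, 0, 2/5],
b = (-88/15, -28/15, -272/105).
Solving gives a_0 = -61/35, a_1 = -14/5, a_2 = -25/7, so
  g(x) = -25*x^2/7 - 14*x/5 - 61/35.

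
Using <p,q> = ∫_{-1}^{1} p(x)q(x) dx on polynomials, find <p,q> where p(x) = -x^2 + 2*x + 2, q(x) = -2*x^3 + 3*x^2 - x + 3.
<p,q> = 148/15

Expand the product: p(x)·q(x) = 2*x^5 - 7*x^4 + 3*x^3 + x^2 + 4*x + 6.
∫_{-1}^{1} of each monomial x^k gives [2/(k+1) if k even, 0 if k odd]. Integrating term-by-term (or equivalently evaluating the antiderivative F(x) = x^6/3 - 7*x^5/5 + 3*x^4/4 + x^3/3 + 2*x^2 + 6*x at the endpoints):
  F(1) − F(−1) = 481/60 − (-37/20) = 148/15.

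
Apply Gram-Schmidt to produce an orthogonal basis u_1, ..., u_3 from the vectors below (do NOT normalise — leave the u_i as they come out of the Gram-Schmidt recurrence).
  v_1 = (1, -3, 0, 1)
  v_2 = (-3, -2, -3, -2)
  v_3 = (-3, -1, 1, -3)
Orthogonal basis:
  u_1 = (1, -3, 0, 1)
  u_2 = (-34/11, -19/11, -3, -23/11)
  u_3 = (-292/285, -13/15, 252/95, -449/285)

Apply the Gram-Schmidt recurrence
  u_1 = v_1
  u_i = v_i − Σ_{j<i} ((v_i · u_j) / (u_j · u_j)) · u_j.

Step by step this gives:
  u_1 = (1, -3, 0, 1)
  u_2 = (-34/11, -19/11, -3, -23/11)
  u_3 = (-292/285, -13/15, 252/95, -449/285)

Orthogonality check:
  u_2 · u_1 = 0 (should be 0)
  u_3 · u_1 = 0 (should be 0)
  u_3 · u_2 = 0 (should be 0)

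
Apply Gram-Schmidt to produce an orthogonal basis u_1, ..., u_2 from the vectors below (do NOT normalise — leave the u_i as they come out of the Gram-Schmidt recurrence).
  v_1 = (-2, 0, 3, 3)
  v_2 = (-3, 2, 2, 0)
Orthogonal basis:
  u_1 = (-2, 0, 3, 3)
  u_2 = (-21/11, 2, 4/11, -18/11)

Apply the Gram-Schmidt recurrence
  u_1 = v_1
  u_i = v_i − Σ_{j<i} ((v_i · u_j) / (u_j · u_j)) · u_j.

Step by step this gives:
  u_1 = (-2, 0, 3, 3)
  u_2 = (-21/11, 2, 4/11, -18/11)

Orthogonality check:
  u_2 · u_1 = 0 (should be 0)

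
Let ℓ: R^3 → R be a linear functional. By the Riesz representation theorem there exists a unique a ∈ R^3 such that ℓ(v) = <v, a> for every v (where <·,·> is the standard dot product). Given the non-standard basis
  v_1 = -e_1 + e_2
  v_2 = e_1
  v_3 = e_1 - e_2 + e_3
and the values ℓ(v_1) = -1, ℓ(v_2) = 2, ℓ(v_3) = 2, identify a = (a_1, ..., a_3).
a = (2, 1, 1)

Write a = (a_1, ..., a_3) in the standard basis. For each basis vector v_i, ℓ(v_i) = <v_i, a> is a linear equation in the a_j's. Collect the n equations into a matrix system V a = ℓ, where row i of V is v_i (expressed in the standard basis). Since V is invertible (lower-triangular with 1s on the diagonal, up to permutation), solve by back-substitution:
  V =
[[-1, 1, 0],
 [1, 0, 0],
 [1, -1, 1]]
  V a = (-1, 2, 2)
Solving gives a = (2, 1, 1).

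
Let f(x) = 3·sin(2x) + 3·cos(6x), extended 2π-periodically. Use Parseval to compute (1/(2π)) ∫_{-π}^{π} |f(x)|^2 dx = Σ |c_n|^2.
Σ |c_n|^2 = 9

Expand |f|^2 and use orthogonality of {sin(nx), cos(mx)} on [-π, π]:
  ∫_{-π}^{π} sin(nx)^2 dx = π, ∫ cos(mx)^2 dx = π, and cross terms integrate to 0.
So ∫_{-π}^{π} f(x)^2 dx = 3^2 · π + 3^2 · π = (9 + 9)π.
Divide by 2π: (9 + 9)/2 = 9.
By Parseval, this equals Σ |c_n|^2.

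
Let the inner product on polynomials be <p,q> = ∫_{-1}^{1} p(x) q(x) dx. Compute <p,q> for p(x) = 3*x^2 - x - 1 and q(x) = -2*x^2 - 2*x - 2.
<p,q> = 4/15

Expand the product: p(x)·q(x) = -6*x^4 - 4*x^3 - 2*x^2 + 4*x + 2.
∫_{-1}^{1} of each monomial x^k gives [2/(k+1) if k even, 0 if k odd]. Integrating term-by-term (or equivalently evaluating the antiderivative F(x) = -6*x^5/5 - x^4 - 2*x^3/3 + 2*x^2 + 2*x at the endpoints):
  F(1) − F(−1) = 17/15 − (13/15) = 4/15.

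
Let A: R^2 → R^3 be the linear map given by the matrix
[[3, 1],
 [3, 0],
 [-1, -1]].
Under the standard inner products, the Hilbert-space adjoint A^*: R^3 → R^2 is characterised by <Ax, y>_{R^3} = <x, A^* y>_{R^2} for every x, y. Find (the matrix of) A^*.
A^* = A^T =
[[3, 3, -1],
 [1, 0, -1]]

For real matrices with standard dot products, the defining identity <Ax, y> = <x, A^* y> gives (Ax)^T y = x^T (A^*) y, i.e. x^T A^T y = x^T (A^*) y. Since this holds for all x, y, we must have A^* = A^T. Therefore
A^* =
[[3, 3, -1],
 [1, 0, -1]].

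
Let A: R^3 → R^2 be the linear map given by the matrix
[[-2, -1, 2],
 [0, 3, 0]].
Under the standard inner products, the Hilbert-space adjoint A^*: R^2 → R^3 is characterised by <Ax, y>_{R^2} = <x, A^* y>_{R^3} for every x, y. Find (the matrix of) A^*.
A^* = A^T =
[[-2, 0],
 [-1, 3],
 [2, 0]]

For real matrices with standard dot products, the defining identity <Ax, y> = <x, A^* y> gives (Ax)^T y = x^T (A^*) y, i.e. x^T A^T y = x^T (A^*) y. Since this holds for all x, y, we must have A^* = A^T. Therefore
A^* =
[[-2, 0],
 [-1, 3],
 [2, 0]].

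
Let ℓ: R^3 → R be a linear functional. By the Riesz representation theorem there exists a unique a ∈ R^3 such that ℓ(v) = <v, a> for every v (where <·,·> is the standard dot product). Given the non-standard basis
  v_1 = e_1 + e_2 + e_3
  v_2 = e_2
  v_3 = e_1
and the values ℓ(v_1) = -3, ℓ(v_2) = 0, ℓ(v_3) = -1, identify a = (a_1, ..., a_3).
a = (-1, 0, -2)

Write a = (a_1, ..., a_3) in the standard basis. For each basis vector v_i, ℓ(v_i) = <v_i, a> is a linear equation in the a_j's. Collect the n equations into a matrix system V a = ℓ, where row i of V is v_i (expressed in the standard basis). Since V is invertible (lower-triangular with 1s on the diagonal, up to permutation), solve by back-substitution:
  V =
[[1, 1, 1],
 [0, 1, 0],
 [1, 0, 0]]
  V a = (-3, 0, -1)
Solving gives a = (-1, 0, -2).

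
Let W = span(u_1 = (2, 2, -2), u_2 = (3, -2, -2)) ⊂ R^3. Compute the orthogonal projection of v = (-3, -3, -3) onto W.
proj_W(v) = (-1/7, -16/7, 4/7)

Set up U = [u_1 | ... | u_2] ∈ R^(3×2). The projector onto W = col(U) is P = U (U^T U)^(-1) U^T.
Compute U^T U =
  [12, 6]
  [6, 17],
and U^T v = (-6, 3).
Solve U^T U · c = U^T v for the coefficients: c = (-5/7, 3/7). The projection is proj_W(v) = U c.
Check: (v - proj_W(v)) · u_1 = 0  (should be 0).
Check: (v - proj_W(v)) · u_2 = 0  (should be 0).
Result: proj_W(v) = (-1/7, -16/7, 4/7).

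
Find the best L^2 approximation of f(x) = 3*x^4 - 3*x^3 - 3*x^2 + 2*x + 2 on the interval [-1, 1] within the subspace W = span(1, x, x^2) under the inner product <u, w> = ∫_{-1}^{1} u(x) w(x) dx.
g(x) = -3*x^2/7 + x/5 + 61/35

The best approximation g ∈ W is the orthogonal projection of f onto W. Writing g = a_0 + a_1 x + a_2 x^2, the coefficients solve the normal equations G · a = b where
  G_{ij} = <φ_i, φ_j> and b_i = <f, φ_i>, with φ_0 = 1, φ_1 = x, φ_2 = x^2.
G =
  [2, 0, 2/3]
  [0, 2/3, 0]
  [2/3, 0, 2/5],
b = (16/5, 2/15, 104/105).
Solving gives a_0 = 61/35, a_1 = 1/5, a_2 = -3/7, so
  g(x) = -3*x^2/7 + x/5 + 61/35.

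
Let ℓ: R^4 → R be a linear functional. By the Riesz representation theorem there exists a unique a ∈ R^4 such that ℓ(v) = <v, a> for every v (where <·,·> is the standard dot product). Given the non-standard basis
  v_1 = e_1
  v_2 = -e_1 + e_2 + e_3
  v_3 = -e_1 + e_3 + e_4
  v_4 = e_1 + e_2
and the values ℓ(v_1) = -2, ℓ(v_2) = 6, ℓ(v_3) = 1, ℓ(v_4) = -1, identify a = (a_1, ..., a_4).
a = (-2, 1, 3, -4)

Write a = (a_1, ..., a_4) in the standard basis. For each basis vector v_i, ℓ(v_i) = <v_i, a> is a linear equation in the a_j's. Collect the n equations into a matrix system V a = ℓ, where row i of V is v_i (expressed in the standard basis). Since V is invertible (lower-triangular with 1s on the diagonal, up to permutation), solve by back-substitution:
  V =
[[1, 0, 0, 0],
 [-1, 1, 1, 0],
 [-1, 0, 1, 1],
 [1, 1, 0, 0]]
  V a = (-2, 6, 1, -1)
Solving gives a = (-2, 1, 3, -4).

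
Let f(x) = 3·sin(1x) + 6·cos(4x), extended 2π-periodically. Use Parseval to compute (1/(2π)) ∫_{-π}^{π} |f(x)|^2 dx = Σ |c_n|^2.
Σ |c_n|^2 = 45/2

Expand |f|^2 and use orthogonality of {sin(nx), cos(mx)} on [-π, π]:
  ∫_{-π}^{π} sin(nx)^2 dx = π, ∫ cos(mx)^2 dx = π, and cross terms integrate to 0.
So ∫_{-π}^{π} f(x)^2 dx = 3^2 · π + 6^2 · π = (9 + 36)π.
Divide by 2π: (9 + 36)/2 = 45/2.
By Parseval, this equals Σ |c_n|^2.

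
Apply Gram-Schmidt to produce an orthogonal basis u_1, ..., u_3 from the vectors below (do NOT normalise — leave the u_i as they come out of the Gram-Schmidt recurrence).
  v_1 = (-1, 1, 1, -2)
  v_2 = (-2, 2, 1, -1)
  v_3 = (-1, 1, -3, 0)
Orthogonal basis:
  u_1 = (-1, 1, 1, -2)
  u_2 = (-1, 1, 0, 1)
  u_3 = (-10/21, 10/21, -20/7, -20/21)

Apply the Gram-Schmidt recurrence
  u_1 = v_1
  u_i = v_i − Σ_{j<i} ((v_i · u_j) / (u_j · u_j)) · u_j.

Step by step this gives:
  u_1 = (-1, 1, 1, -2)
  u_2 = (-1, 1, 0, 1)
  u_3 = (-10/21, 10/21, -20/7, -20/21)

Orthogonality check:
  u_2 · u_1 = 0 (should be 0)
  u_3 · u_1 = 0 (should be 0)
  u_3 · u_2 = 0 (should be 0)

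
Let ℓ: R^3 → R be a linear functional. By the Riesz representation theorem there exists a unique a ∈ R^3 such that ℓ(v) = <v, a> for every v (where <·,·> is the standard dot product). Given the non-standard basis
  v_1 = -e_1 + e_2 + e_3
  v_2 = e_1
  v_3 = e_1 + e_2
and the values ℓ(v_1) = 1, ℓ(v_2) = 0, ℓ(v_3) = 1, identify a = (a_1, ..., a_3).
a = (0, 1, 0)

Write a = (a_1, ..., a_3) in the standard basis. For each basis vector v_i, ℓ(v_i) = <v_i, a> is a linear equation in the a_j's. Collect the n equations into a matrix system V a = ℓ, where row i of V is v_i (expressed in the standard basis). Since V is invertible (lower-triangular with 1s on the diagonal, up to permutation), solve by back-substitution:
  V =
[[-1, 1, 1],
 [1, 0, 0],
 [1, 1, 0]]
  V a = (1, 0, 1)
Solving gives a = (0, 1, 0).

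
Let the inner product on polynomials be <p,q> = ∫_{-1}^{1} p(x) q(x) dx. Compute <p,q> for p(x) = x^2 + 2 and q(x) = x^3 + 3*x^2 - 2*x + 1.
<p,q> = 148/15

Expand the product: p(x)·q(x) = x^5 + 3*x^4 + 7*x^2 - 4*x + 2.
∫_{-1}^{1} of each monomial x^k gives [2/(k+1) if k even, 0 if k odd]. Integrating term-by-term (or equivalently evaluating the antiderivative F(x) = x^6/6 + 3*x^5/5 + 7*x^3/3 - 2*x^2 + 2*x at the endpoints):
  F(1) − F(−1) = 31/10 − (-203/30) = 148/15.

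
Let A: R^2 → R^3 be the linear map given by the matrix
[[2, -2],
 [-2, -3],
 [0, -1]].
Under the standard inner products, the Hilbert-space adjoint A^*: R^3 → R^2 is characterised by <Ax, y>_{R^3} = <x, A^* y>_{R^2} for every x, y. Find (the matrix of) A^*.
A^* = A^T =
[[2, -2, 0],
 [-2, -3, -1]]

For real matrices with standard dot products, the defining identity <Ax, y> = <x, A^* y> gives (Ax)^T y = x^T (A^*) y, i.e. x^T A^T y = x^T (A^*) y. Since this holds for all x, y, we must have A^* = A^T. Therefore
A^* =
[[2, -2, 0],
 [-2, -3, -1]].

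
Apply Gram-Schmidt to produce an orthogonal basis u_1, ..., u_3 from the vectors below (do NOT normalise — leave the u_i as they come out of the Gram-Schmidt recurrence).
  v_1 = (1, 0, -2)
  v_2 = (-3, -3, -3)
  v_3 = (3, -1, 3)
Orthogonal basis:
  u_1 = (1, 0, -2)
  u_2 = (-18/5, -3, -9/5)
  u_3 = (12/7, -18/7, 6/7)

Apply the Gram-Schmidt recurrence
  u_1 = v_1
  u_i = v_i − Σ_{j<i} ((v_i · u_j) / (u_j · u_j)) · u_j.

Step by step this gives:
  u_1 = (1, 0, -2)
  u_2 = (-18/5, -3, -9/5)
  u_3 = (12/7, -18/7, 6/7)

Orthogonality check:
  u_2 · u_1 = 0 (should be 0)
  u_3 · u_1 = 0 (should be 0)
  u_3 · u_2 = 0 (should be 0)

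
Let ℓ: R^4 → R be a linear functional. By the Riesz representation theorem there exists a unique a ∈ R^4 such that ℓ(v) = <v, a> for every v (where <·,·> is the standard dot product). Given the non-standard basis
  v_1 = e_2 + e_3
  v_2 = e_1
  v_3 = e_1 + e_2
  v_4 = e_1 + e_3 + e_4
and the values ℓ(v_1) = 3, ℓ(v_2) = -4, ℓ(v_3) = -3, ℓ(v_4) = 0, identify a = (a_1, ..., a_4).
a = (-4, 1, 2, 2)

Write a = (a_1, ..., a_4) in the standard basis. For each basis vector v_i, ℓ(v_i) = <v_i, a> is a linear equation in the a_j's. Collect the n equations into a matrix system V a = ℓ, where row i of V is v_i (expressed in the standard basis). Since V is invertible (lower-triangular with 1s on the diagonal, up to permutation), solve by back-substitution:
  V =
[[0, 1, 1, 0],
 [1, 0, 0, 0],
 [1, 1, 0, 0],
 [1, 0, 1, 1]]
  V a = (3, -4, -3, 0)
Solving gives a = (-4, 1, 2, 2).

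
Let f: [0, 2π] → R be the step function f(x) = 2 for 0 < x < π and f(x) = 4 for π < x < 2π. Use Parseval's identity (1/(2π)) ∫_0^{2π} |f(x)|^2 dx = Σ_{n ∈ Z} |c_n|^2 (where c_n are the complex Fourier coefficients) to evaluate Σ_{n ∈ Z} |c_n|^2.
Σ |c_n|^2 = 10

Parseval equates the L^2 energy of f (normalised by 1/(2π)) with the ℓ^2 sum of its Fourier coefficients: (1/(2π)) ∫_0^{2π} |f|^2 = Σ |c_n|^2.
Compute the left side: (1/(2π)) [∫_0^π 2^2 dx + ∫_π^{2π} 4^2 dx] = (1/(2π)) · (4π + 16π) = (4 + 16)/2 = 10.
So Σ_{n ∈ Z} |c_n|^2 = 10.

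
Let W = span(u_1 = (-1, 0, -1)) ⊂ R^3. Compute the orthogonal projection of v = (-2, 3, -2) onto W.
proj_W(v) = (-2, 0, -2)

Set up U = [u_1 | ... | u_1] ∈ R^(3×1). The projector onto W = col(U) is P = U (U^T U)^(-1) U^T.
Compute U^T U =
  [2],
and U^T v = (4).
Solve U^T U · c = U^T v for the coefficients: c = (2). The projection is proj_W(v) = U c.
Check: (v - proj_W(v)) · u_1 = 0  (should be 0).
Result: proj_W(v) = (-2, 0, -2).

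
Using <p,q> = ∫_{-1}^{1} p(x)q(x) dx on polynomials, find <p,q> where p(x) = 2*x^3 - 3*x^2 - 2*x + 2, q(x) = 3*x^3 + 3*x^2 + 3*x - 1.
<p,q> = -136/35

Expand the product: p(x)·q(x) = 6*x^6 - 3*x^5 - 9*x^4 - 11*x^3 + 3*x^2 + 8*x - 2.
∫_{-1}^{1} of each monomial x^k gives [2/(k+1) if k even, 0 if k odd]. Integrating term-by-term (or equivalently evaluating the antiderivative F(x) = 6*x^7/7 - x^6/2 - 9*x^5/5 - 11*x^4/4 + x^3 + 4*x^2 - 2*x at the endpoints):
  F(1) − F(−1) = -167/140 − (377/140) = -136/35.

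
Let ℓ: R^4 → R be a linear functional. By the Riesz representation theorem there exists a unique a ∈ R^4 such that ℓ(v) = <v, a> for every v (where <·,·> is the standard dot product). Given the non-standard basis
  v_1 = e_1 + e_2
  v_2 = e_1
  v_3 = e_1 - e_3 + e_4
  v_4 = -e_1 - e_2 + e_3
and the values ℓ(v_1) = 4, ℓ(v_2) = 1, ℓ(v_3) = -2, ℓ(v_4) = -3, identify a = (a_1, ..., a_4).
a = (1, 3, 1, -2)

Write a = (a_1, ..., a_4) in the standard basis. For each basis vector v_i, ℓ(v_i) = <v_i, a> is a linear equation in the a_j's. Collect the n equations into a matrix system V a = ℓ, where row i of V is v_i (expressed in the standard basis). Since V is invertible (lower-triangular with 1s on the diagonal, up to permutation), solve by back-substitution:
  V =
[[1, 1, 0, 0],
 [1, 0, 0, 0],
 [1, 0, -1, 1],
 [-1, -1, 1, 0]]
  V a = (4, 1, -2, -3)
Solving gives a = (1, 3, 1, -2).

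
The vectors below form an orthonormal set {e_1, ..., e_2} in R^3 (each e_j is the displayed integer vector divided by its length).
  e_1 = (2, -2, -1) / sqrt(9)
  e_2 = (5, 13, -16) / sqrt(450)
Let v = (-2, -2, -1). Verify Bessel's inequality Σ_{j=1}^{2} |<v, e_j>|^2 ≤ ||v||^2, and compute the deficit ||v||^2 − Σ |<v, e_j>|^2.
Σ |<v, e_j>|^2 = 1; ||v||^2 = 9; deficit = 8

Write each e_j = u_j / sqrt(<u_j, u_j>) where u_j is the displayed integer vector. Then <v, e_j> = <v, u_j> / sqrt(<u_j, u_j>), so |<v, e_j>|^2 = <v, u_j>^2 / <u_j, u_j>.
Coefficients: <v, e_1> = 1/sqrt(9), <v, e_2> = -20/sqrt(450).
Square and sum: Σ |<v, e_j>|^2 = 1.
Compute ||v||^2 = v·v = 9.
Deficit = 9 − 1 = 8 ≥ 0, confirming Bessel's inequality. (The deficit equals ||v − Σ <v,e_j> e_j||^2, the squared distance from v to span{e_j}.)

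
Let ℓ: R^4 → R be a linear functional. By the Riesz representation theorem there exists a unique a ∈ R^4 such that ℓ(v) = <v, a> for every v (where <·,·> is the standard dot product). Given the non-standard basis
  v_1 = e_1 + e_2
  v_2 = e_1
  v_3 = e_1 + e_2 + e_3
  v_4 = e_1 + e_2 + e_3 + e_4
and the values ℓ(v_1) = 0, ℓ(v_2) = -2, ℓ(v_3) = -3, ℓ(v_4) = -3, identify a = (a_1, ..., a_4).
a = (-2, 2, -3, 0)

Write a = (a_1, ..., a_4) in the standard basis. For each basis vector v_i, ℓ(v_i) = <v_i, a> is a linear equation in the a_j's. Collect the n equations into a matrix system V a = ℓ, where row i of V is v_i (expressed in the standard basis). Since V is invertible (lower-triangular with 1s on the diagonal, up to permutation), solve by back-substitution:
  V =
[[1, 1, 0, 0],
 [1, 0, 0, 0],
 [1, 1, 1, 0],
 [1, 1, 1, 1]]
  V a = (0, -2, -3, -3)
Solving gives a = (-2, 2, -3, 0).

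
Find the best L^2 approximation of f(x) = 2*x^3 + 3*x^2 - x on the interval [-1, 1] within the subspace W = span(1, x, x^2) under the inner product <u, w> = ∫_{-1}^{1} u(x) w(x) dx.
g(x) = 3*x^2 + x/5

The best approximation g ∈ W is the orthogonal projection of f onto W. Writing g = a_0 + a_1 x + a_2 x^2, the coefficients solve the normal equations G · a = b where
  G_{ij} = <φ_i, φ_j> and b_i = <f, φ_i>, with φ_0 = 1, φ_1 = x, φ_2 = x^2.
G =
  [2, 0, 2/3]
  [0, 2/3, 0]
  [2/3, 0, 2/5],
b = (2, 2/15, 6/5).
Solving gives a_0 = 0, a_1 = 1/5, a_2 = 3, so
  g(x) = 3*x^2 + x/5.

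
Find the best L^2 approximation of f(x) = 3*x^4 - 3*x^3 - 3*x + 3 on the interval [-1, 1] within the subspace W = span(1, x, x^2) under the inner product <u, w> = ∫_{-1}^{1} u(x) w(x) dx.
g(x) = 18*x^2/7 - 24*x/5 + 96/35

The best approximation g ∈ W is the orthogonal projection of f onto W. Writing g = a_0 + a_1 x + a_2 x^2, the coefficients solve the normal equations G · a = b where
  G_{ij} = <φ_i, φ_j> and b_i = <f, φ_i>, with φ_0 = 1, φ_1 = x, φ_2 = x^2.
G =
  [2, 0, 2/3]
  [0, 2/3, 0]
  [2/3, 0, 2/5],
b = (36/5, -16/5, 20/7).
Solving gives a_0 = 96/35, a_1 = -24/5, a_2 = 18/7, so
  g(x) = 18*x^2/7 - 24*x/5 + 96/35.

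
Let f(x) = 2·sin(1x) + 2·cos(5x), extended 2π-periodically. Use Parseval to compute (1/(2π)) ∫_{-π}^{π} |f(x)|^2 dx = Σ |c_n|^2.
Σ |c_n|^2 = 4

Expand |f|^2 and use orthogonality of {sin(nx), cos(mx)} on [-π, π]:
  ∫_{-π}^{π} sin(nx)^2 dx = π, ∫ cos(mx)^2 dx = π, and cross terms integrate to 0.
So ∫_{-π}^{π} f(x)^2 dx = 2^2 · π + 2^2 · π = (4 + 4)π.
Divide by 2π: (4 + 4)/2 = 4.
By Parseval, this equals Σ |c_n|^2.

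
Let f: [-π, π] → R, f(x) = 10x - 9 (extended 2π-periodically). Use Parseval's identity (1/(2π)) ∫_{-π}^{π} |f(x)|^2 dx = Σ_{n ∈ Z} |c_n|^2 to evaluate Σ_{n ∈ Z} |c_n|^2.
Σ |c_n|^2 = 100π^2/3 + 81

Expand and integrate term by term over [-π, π]:
  ∫ (10x)^2 dx = 100·(2π^3/3); ∫ 2·10·(-9)·x dx = 0 (odd integrand); ∫ (-9)^2 dx = 81·2π.
So (1/(2π)) ∫_{-π}^{π} (10x - 9)^2 dx = 100π^2/3 + 81 = 100π^2/3 + 81.
Parseval ⇒ Σ |c_n|^2 = 100π^2/3 + 81.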